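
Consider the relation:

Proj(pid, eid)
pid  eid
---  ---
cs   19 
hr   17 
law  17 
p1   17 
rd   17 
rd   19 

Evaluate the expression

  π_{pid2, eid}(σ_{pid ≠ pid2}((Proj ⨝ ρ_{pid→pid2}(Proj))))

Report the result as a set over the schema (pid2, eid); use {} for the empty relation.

ρ[pid→pid2]: schema becomes (pid2, eid); tuples unchanged.
Joining Proj and ρ_{pid→pid2}(Proj) on eid yields {(cs, 19, cs), (cs, 19, rd), (hr, 17, hr), (hr, 17, law), (hr, 17, p1), (hr, 17, rd), (law, 17, hr), (law, 17, law), (law, 17, p1), (law, 17, rd), (p1, 17, hr), (p1, 17, law), (p1, 17, p1), (p1, 17, rd), (rd, 17, hr), (rd, 17, law), (rd, 17, p1), (rd, 17, rd), (rd, 19, cs), (rd, 19, rd)}.
Selection pid ≠ pid2: {(cs, 19, rd), (hr, 17, law), (hr, 17, p1), (hr, 17, rd), (law, 17, hr), (law, 17, p1), (law, 17, rd), (p1, 17, hr), (p1, 17, law), (p1, 17, rd), (rd, 17, hr), (rd, 17, law), (rd, 17, p1), (rd, 19, cs)}
Projecting to pid2, eid (8 duplicate(s) eliminated): {(cs, 19), (hr, 17), (law, 17), (p1, 17), (rd, 17), (rd, 19)}

{(cs, 19), (hr, 17), (law, 17), (p1, 17), (rd, 17), (rd, 19)}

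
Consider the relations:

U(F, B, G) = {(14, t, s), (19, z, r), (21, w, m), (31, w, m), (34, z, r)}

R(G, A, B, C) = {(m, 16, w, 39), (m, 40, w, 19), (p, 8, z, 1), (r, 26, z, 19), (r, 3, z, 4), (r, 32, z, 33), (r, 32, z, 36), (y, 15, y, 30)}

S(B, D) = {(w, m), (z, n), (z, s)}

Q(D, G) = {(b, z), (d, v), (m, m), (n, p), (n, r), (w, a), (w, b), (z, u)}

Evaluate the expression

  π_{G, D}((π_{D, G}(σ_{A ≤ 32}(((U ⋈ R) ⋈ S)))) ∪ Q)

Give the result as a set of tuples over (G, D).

{(a, w), (b, w), (m, m), (p, n), (r, n), (r, s), (u, z), (v, d), (z, b)}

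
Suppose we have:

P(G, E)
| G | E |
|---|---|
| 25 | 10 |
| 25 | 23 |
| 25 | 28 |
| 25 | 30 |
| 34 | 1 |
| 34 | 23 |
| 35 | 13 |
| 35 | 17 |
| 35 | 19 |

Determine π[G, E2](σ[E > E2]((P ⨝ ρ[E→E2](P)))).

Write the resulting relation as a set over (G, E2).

ρ[E→E2]: schema becomes (G, E2); tuples unchanged.
Joining P and ρ[E→E2](P) on G yields {(25, 10, 10), (25, 10, 23), (25, 10, 28), (25, 10, 30), (25, 23, 10), (25, 23, 23), (25, 23, 28), (25, 23, 30), (25, 28, 10), (25, 28, 23), (25, 28, 28), (25, 28, 30), (25, 30, 10), (25, 30, 23), (25, 30, 28), (25, 30, 30), (34, 1, 1), (34, 1, 23), (34, 23, 1), (34, 23, 23), (35, 13, 13), (35, 13, 17), (35, 13, 19), (35, 17, 13), (35, 17, 17), (35, 17, 19), (35, 19, 13), (35, 19, 17), (35, 19, 19)}.
Apply σ_{E > E2}; surviving tuples: {(25, 23, 10), (25, 28, 10), (25, 28, 23), (25, 30, 10), (25, 30, 23), (25, 30, 28), (34, 23, 1), (35, 17, 13), (35, 19, 13), (35, 19, 17)}
π_{G, E2} gives {(25, 10), (25, 23), (25, 28), (34, 1), (35, 13), (35, 17)} (4 duplicate(s) eliminated).

{(25, 10), (25, 23), (25, 28), (34, 1), (35, 13), (35, 17)}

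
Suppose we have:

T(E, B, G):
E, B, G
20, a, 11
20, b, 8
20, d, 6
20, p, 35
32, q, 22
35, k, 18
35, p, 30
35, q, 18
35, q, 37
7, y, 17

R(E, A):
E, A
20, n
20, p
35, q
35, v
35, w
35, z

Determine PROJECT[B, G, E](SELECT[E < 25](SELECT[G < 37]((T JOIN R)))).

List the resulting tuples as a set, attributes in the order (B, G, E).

Joining T and R on E yields {(20, a, 11, n), (20, a, 11, p), (20, b, 8, n), (20, b, 8, p), (20, d, 6, n), (20, d, 6, p), (20, p, 35, n), (20, p, 35, p), (35, k, 18, q), (35, k, 18, v), (35, k, 18, w), (35, k, 18, z), (35, p, 30, q), (35, p, 30, v), (35, p, 30, w), (35, p, 30, z), (35, q, 18, q), (35, q, 18, v), (35, q, 18, w), (35, q, 18, z), (35, q, 37, q), (35, q, 37, v), (35, q, 37, w), (35, q, 37, z)}.
Filtering on G < 37 leaves {(20, a, 11, n), (20, a, 11, p), (20, b, 8, n), (20, b, 8, p), (20, d, 6, n), (20, d, 6, p), (20, p, 35, n), (20, p, 35, p), (35, k, 18, q), (35, k, 18, v), (35, k, 18, w), (35, k, 18, z), (35, p, 30, q), (35, p, 30, v), (35, p, 30, w), (35, p, 30, z), (35, q, 18, q), (35, q, 18, v), (35, q, 18, w), (35, q, 18, z)}.
Filtering on E < 25 leaves {(20, a, 11, n), (20, a, 11, p), (20, b, 8, n), (20, b, 8, p), (20, d, 6, n), (20, d, 6, p), (20, p, 35, n), (20, p, 35, p)}.
π[B, G, E]: project onto (B, G, E) (4 duplicate(s) eliminated) → {(a, 11, 20), (b, 8, 20), (d, 6, 20), (p, 35, 20)}

{(a, 11, 20), (b, 8, 20), (d, 6, 20), (p, 35, 20)}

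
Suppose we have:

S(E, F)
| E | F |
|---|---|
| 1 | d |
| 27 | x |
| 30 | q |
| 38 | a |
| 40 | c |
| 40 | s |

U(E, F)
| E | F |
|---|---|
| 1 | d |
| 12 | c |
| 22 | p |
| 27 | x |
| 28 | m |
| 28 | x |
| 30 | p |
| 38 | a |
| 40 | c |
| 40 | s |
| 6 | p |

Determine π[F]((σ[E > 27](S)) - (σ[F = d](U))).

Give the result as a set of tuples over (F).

{a, c, q, s}

Filtering on E > 27 leaves {(30, q), (38, a), (40, c), (40, s)}.
Filtering on F = d leaves {(1, d)}.
Difference: {(30, q), (38, a), (40, c), (40, s)} with {(1, d)} → {(30, q), (38, a), (40, c), (40, s)}
π[F]: project onto (F) → {a, c, q, s}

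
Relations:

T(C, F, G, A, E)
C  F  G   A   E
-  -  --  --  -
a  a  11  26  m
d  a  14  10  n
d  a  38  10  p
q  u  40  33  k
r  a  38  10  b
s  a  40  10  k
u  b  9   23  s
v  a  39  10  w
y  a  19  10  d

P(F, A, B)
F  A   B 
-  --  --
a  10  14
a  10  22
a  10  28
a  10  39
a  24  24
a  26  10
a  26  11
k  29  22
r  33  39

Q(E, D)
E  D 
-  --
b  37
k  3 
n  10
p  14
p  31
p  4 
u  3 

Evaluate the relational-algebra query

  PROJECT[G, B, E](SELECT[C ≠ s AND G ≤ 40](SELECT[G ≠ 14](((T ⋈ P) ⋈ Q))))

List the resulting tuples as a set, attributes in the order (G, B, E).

{(38, 14, b), (38, 14, p), (38, 22, b), (38, 22, p), (38, 28, b), (38, 28, p), (38, 39, b), (38, 39, p)}

Natural join on F, A: {(a, a, 11, 26, m, 10), (a, a, 11, 26, m, 11), (d, a, 14, 10, n, 14), (d, a, 14, 10, n, 22), (d, a, 14, 10, n, 28), (d, a, 14, 10, n, 39), (d, a, 38, 10, p, 14), (d, a, 38, 10, p, 22), (d, a, 38, 10, p, 28), (d, a, 38, 10, p, 39), (r, a, 38, 10, b, 14), (r, a, 38, 10, b, 22), (r, a, 38, 10, b, 28), (r, a, 38, 10, b, 39), (s, a, 40, 10, k, 14), (s, a, 40, 10, k, 22), (s, a, 40, 10, k, 28), (s, a, 40, 10, k, 39), (v, a, 39, 10, w, 14), (v, a, 39, 10, w, 22), (v, a, 39, 10, w, 28), (v, a, 39, 10, w, 39), (y, a, 19, 10, d, 14), (y, a, 19, 10, d, 22), (y, a, 19, 10, d, 28), (y, a, 19, 10, d, 39)}
Natural join on E: {(d, a, 14, 10, n, 14, 10), (d, a, 14, 10, n, 22, 10), (d, a, 14, 10, n, 28, 10), (d, a, 14, 10, n, 39, 10), (d, a, 38, 10, p, 14, 14), (d, a, 38, 10, p, 14, 31), (d, a, 38, 10, p, 14, 4), (d, a, 38, 10, p, 22, 14), (d, a, 38, 10, p, 22, 31), (d, a, 38, 10, p, 22, 4), (d, a, 38, 10, p, 28, 14), (d, a, 38, 10, p, 28, 31), (d, a, 38, 10, p, 28, 4), (d, a, 38, 10, p, 39, 14), (d, a, 38, 10, p, 39, 31), (d, a, 38, 10, p, 39, 4), (r, a, 38, 10, b, 14, 37), (r, a, 38, 10, b, 22, 37), (r, a, 38, 10, b, 28, 37), (r, a, 38, 10, b, 39, 37), (s, a, 40, 10, k, 14, 3), (s, a, 40, 10, k, 22, 3), (s, a, 40, 10, k, 28, 3), (s, a, 40, 10, k, 39, 3)}
Selection G ≠ 14: {(d, a, 38, 10, p, 14, 14), (d, a, 38, 10, p, 14, 31), (d, a, 38, 10, p, 14, 4), (d, a, 38, 10, p, 22, 14), (d, a, 38, 10, p, 22, 31), (d, a, 38, 10, p, 22, 4), (d, a, 38, 10, p, 28, 14), (d, a, 38, 10, p, 28, 31), (d, a, 38, 10, p, 28, 4), (d, a, 38, 10, p, 39, 14), (d, a, 38, 10, p, 39, 31), (d, a, 38, 10, p, 39, 4), (r, a, 38, 10, b, 14, 37), (r, a, 38, 10, b, 22, 37), (r, a, 38, 10, b, 28, 37), (r, a, 38, 10, b, 39, 37), (s, a, 40, 10, k, 14, 3), (s, a, 40, 10, k, 22, 3), (s, a, 40, 10, k, 28, 3), (s, a, 40, 10, k, 39, 3)}
Selection C ≠ s AND G ≤ 40: {(d, a, 38, 10, p, 14, 14), (d, a, 38, 10, p, 14, 31), (d, a, 38, 10, p, 14, 4), (d, a, 38, 10, p, 22, 14), (d, a, 38, 10, p, 22, 31), (d, a, 38, 10, p, 22, 4), (d, a, 38, 10, p, 28, 14), (d, a, 38, 10, p, 28, 31), (d, a, 38, 10, p, 28, 4), (d, a, 38, 10, p, 39, 14), (d, a, 38, 10, p, 39, 31), (d, a, 38, 10, p, 39, 4), (r, a, 38, 10, b, 14, 37), (r, a, 38, 10, b, 22, 37), (r, a, 38, 10, b, 28, 37), (r, a, 38, 10, b, 39, 37)}
Keep only column(s) G, B, E (8 duplicate(s) eliminated): {(38, 14, b), (38, 14, p), (38, 22, b), (38, 22, p), (38, 28, b), (38, 28, p), (38, 39, b), (38, 39, p)}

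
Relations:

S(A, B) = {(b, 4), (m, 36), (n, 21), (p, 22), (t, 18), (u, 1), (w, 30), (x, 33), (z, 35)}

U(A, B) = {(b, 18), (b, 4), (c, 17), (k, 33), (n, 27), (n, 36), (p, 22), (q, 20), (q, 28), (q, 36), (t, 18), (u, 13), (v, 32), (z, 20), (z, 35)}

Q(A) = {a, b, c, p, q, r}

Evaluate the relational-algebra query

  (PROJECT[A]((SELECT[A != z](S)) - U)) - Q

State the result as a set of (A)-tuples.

{m, n, u, w, x}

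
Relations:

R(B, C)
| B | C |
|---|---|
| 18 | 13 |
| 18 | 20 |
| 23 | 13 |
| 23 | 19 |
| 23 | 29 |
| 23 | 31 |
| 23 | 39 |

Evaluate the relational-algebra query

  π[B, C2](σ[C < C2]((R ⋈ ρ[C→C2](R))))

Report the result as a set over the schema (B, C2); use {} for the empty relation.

ρ[C→C2]: schema becomes (B, C2); tuples unchanged.
R ⋈ ρ[C→C2](R) (natural join on B): {(18, 13, 13), (18, 13, 20), (18, 20, 13), (18, 20, 20), (23, 13, 13), (23, 13, 19), (23, 13, 29), (23, 13, 31), (23, 13, 39), (23, 19, 13), (23, 19, 19), (23, 19, 29), (23, 19, 31), (23, 19, 39), (23, 29, 13), (23, 29, 19), (23, 29, 29), (23, 29, 31), (23, 29, 39), (23, 31, 13), (23, 31, 19), (23, 31, 29), (23, 31, 31), (23, 31, 39), (23, 39, 13), (23, 39, 19), (23, 39, 29), (23, 39, 31), (23, 39, 39)}
Selection C < C2: {(18, 13, 20), (23, 13, 19), (23, 13, 29), (23, 13, 31), (23, 13, 39), (23, 19, 29), (23, 19, 31), (23, 19, 39), (23, 29, 31), (23, 29, 39), (23, 31, 39)}
Keep only column(s) B, C2 (6 duplicate(s) eliminated): {(18, 20), (23, 19), (23, 29), (23, 31), (23, 39)}

{(18, 20), (23, 19), (23, 29), (23, 31), (23, 39)}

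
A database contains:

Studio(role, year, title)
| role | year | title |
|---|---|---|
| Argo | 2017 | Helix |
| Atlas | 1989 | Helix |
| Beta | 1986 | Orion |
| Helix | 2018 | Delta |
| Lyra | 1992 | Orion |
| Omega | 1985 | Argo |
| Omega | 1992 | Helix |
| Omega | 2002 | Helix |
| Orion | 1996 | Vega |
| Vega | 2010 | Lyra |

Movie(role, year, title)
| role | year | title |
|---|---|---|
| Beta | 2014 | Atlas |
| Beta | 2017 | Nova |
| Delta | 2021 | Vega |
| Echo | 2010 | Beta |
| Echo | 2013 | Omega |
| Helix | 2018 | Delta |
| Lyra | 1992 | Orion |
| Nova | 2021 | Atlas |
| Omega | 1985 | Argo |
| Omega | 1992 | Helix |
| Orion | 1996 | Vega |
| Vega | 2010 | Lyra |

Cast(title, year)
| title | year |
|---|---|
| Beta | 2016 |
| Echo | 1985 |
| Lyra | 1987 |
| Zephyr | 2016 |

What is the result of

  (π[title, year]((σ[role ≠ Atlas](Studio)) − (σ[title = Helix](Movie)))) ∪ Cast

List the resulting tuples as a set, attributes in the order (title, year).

Apply σ_{role ≠ Atlas}; surviving tuples: {(Argo, 2017, Helix), (Beta, 1986, Orion), (Helix, 2018, Delta), (Lyra, 1992, Orion), (Omega, 1985, Argo), (Omega, 1992, Helix), (Omega, 2002, Helix), (Orion, 1996, Vega), (Vega, 2010, Lyra)}
Apply σ_{title = Helix}; surviving tuples: {(Omega, 1992, Helix)}
Difference: {(Argo, 2017, Helix), (Beta, 1986, Orion), (Helix, 2018, Delta), (Lyra, 1992, Orion), (Omega, 1985, Argo), (Omega, 1992, Helix), (Omega, 2002, Helix), (Orion, 1996, Vega), (Vega, 2010, Lyra)} with {(Omega, 1992, Helix)} → {(Argo, 2017, Helix), (Beta, 1986, Orion), (Helix, 2018, Delta), (Lyra, 1992, Orion), (Omega, 1985, Argo), (Omega, 2002, Helix), (Orion, 1996, Vega), (Vega, 2010, Lyra)}
Keep only column(s) title, year: {(Argo, 1985), (Delta, 2018), (Helix, 2002), (Helix, 2017), (Lyra, 2010), (Orion, 1986), (Orion, 1992), (Vega, 1996)}
Union: {(Argo, 1985), (Delta, 2018), (Helix, 2002), (Helix, 2017), (Lyra, 2010), (Orion, 1986), (Orion, 1992), (Vega, 1996)} with {(Beta, 2016), (Echo, 1985), (Lyra, 1987), (Zephyr, 2016)} → {(Argo, 1985), (Beta, 2016), (Delta, 2018), (Echo, 1985), (Helix, 2002), (Helix, 2017), (Lyra, 1987), (Lyra, 2010), (Orion, 1986), (Orion, 1992), (Vega, 1996), (Zephyr, 2016)}

{(Argo, 1985), (Beta, 2016), (Delta, 2018), (Echo, 1985), (Helix, 2002), (Helix, 2017), (Lyra, 1987), (Lyra, 2010), (Orion, 1986), (Orion, 1992), (Vega, 1996), (Zephyr, 2016)}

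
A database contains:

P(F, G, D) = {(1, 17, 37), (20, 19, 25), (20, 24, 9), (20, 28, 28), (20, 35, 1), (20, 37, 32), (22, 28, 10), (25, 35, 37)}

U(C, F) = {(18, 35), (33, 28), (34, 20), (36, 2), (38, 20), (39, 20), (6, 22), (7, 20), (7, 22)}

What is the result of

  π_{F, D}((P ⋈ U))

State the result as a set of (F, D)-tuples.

{(20, 1), (20, 25), (20, 28), (20, 32), (20, 9), (22, 10)}

Joining P and U on F yields {(20, 19, 25, 34), (20, 19, 25, 38), (20, 19, 25, 39), (20, 19, 25, 7), (20, 24, 9, 34), (20, 24, 9, 38), (20, 24, 9, 39), (20, 24, 9, 7), (20, 28, 28, 34), (20, 28, 28, 38), (20, 28, 28, 39), (20, 28, 28, 7), (20, 35, 1, 34), (20, 35, 1, 38), (20, 35, 1, 39), (20, 35, 1, 7), (20, 37, 32, 34), (20, 37, 32, 38), (20, 37, 32, 39), (20, 37, 32, 7), (22, 28, 10, 6), (22, 28, 10, 7)}.
Keep only column(s) F, D (16 duplicate(s) eliminated): {(20, 1), (20, 25), (20, 28), (20, 32), (20, 9), (22, 10)}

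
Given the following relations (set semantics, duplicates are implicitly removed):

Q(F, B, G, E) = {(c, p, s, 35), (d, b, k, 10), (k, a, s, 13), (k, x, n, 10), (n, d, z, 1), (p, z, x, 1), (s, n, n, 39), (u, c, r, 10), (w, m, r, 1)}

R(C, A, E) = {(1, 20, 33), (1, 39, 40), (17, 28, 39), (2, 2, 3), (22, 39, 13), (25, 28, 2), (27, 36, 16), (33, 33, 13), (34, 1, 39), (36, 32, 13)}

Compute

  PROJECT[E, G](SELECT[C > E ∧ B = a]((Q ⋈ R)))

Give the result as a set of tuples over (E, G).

{(13, s)}

Q ⋈ R (natural join on E): {(k, a, s, 13, 22, 39), (k, a, s, 13, 33, 33), (k, a, s, 13, 36, 32), (s, n, n, 39, 17, 28), (s, n, n, 39, 34, 1)}
Apply σ_{C > E ∧ B = a}; surviving tuples: {(k, a, s, 13, 22, 39), (k, a, s, 13, 33, 33), (k, a, s, 13, 36, 32)}
Keep only column(s) E, G (2 duplicate(s) eliminated): {(13, s)}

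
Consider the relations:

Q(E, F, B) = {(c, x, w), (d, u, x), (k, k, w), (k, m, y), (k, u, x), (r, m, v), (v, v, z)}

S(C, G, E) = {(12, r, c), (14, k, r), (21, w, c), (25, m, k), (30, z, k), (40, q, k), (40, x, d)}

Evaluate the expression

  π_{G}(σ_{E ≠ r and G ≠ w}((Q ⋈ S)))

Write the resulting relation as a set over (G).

{m, q, r, x, z}

Joining Q and S on E yields {(c, x, w, 12, r), (c, x, w, 21, w), (d, u, x, 40, x), (k, k, w, 25, m), (k, k, w, 30, z), (k, k, w, 40, q), (k, m, y, 25, m), (k, m, y, 30, z), (k, m, y, 40, q), (k, u, x, 25, m), (k, u, x, 30, z), (k, u, x, 40, q), (r, m, v, 14, k)}.
σ[E ≠ r and G ≠ w]: keep tuples satisfying E ≠ r and G ≠ w → {(c, x, w, 12, r), (d, u, x, 40, x), (k, k, w, 25, m), (k, k, w, 30, z), (k, k, w, 40, q), (k, m, y, 25, m), (k, m, y, 30, z), (k, m, y, 40, q), (k, u, x, 25, m), (k, u, x, 30, z), (k, u, x, 40, q)}
Projecting to G (6 duplicate(s) eliminated): {m, q, r, x, z}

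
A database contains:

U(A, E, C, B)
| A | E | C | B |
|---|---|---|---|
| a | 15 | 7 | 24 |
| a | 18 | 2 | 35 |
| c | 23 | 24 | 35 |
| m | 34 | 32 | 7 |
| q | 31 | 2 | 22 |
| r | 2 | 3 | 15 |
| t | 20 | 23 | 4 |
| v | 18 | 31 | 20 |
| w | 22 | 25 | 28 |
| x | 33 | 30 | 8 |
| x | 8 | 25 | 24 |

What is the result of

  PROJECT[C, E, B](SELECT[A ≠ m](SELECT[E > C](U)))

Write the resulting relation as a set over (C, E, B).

σ[E > C]: keep tuples satisfying E > C → {(a, 15, 7, 24), (a, 18, 2, 35), (m, 34, 32, 7), (q, 31, 2, 22), (x, 33, 30, 8)}
σ[A ≠ m]: keep tuples satisfying A ≠ m → {(a, 15, 7, 24), (a, 18, 2, 35), (q, 31, 2, 22), (x, 33, 30, 8)}
Keep only column(s) C, E, B: {(2, 18, 35), (2, 31, 22), (30, 33, 8), (7, 15, 24)}

{(2, 18, 35), (2, 31, 22), (30, 33, 8), (7, 15, 24)}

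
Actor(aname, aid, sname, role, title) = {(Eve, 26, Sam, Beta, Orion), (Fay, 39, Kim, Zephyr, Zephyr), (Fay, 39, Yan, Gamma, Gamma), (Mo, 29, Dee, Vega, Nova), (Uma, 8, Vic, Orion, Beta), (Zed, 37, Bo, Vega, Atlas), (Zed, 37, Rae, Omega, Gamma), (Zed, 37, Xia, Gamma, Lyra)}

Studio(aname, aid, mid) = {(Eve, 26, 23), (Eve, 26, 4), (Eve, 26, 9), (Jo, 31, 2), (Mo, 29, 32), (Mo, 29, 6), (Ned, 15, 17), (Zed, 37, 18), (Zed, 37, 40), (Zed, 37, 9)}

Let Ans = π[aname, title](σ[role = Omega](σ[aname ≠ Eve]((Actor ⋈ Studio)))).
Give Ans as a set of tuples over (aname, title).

{(Zed, Gamma)}

Actor ⋈ Studio (natural join on aname, aid): {(Eve, 26, Sam, Beta, Orion, 23), (Eve, 26, Sam, Beta, Orion, 4), (Eve, 26, Sam, Beta, Orion, 9), (Mo, 29, Dee, Vega, Nova, 32), (Mo, 29, Dee, Vega, Nova, 6), (Zed, 37, Bo, Vega, Atlas, 18), (Zed, 37, Bo, Vega, Atlas, 40), (Zed, 37, Bo, Vega, Atlas, 9), (Zed, 37, Rae, Omega, Gamma, 18), (Zed, 37, Rae, Omega, Gamma, 40), (Zed, 37, Rae, Omega, Gamma, 9), (Zed, 37, Xia, Gamma, Lyra, 18), (Zed, 37, Xia, Gamma, Lyra, 40), (Zed, 37, Xia, Gamma, Lyra, 9)}
σ[aname ≠ Eve]: keep tuples satisfying aname ≠ Eve → {(Mo, 29, Dee, Vega, Nova, 32), (Mo, 29, Dee, Vega, Nova, 6), (Zed, 37, Bo, Vega, Atlas, 18), (Zed, 37, Bo, Vega, Atlas, 40), (Zed, 37, Bo, Vega, Atlas, 9), (Zed, 37, Rae, Omega, Gamma, 18), (Zed, 37, Rae, Omega, Gamma, 40), (Zed, 37, Rae, Omega, Gamma, 9), (Zed, 37, Xia, Gamma, Lyra, 18), (Zed, 37, Xia, Gamma, Lyra, 40), (Zed, 37, Xia, Gamma, Lyra, 9)}
σ[role = Omega]: keep tuples satisfying role = Omega → {(Zed, 37, Rae, Omega, Gamma, 18), (Zed, 37, Rae, Omega, Gamma, 40), (Zed, 37, Rae, Omega, Gamma, 9)}
Projecting to aname, title (2 duplicate(s) eliminated): {(Zed, Gamma)}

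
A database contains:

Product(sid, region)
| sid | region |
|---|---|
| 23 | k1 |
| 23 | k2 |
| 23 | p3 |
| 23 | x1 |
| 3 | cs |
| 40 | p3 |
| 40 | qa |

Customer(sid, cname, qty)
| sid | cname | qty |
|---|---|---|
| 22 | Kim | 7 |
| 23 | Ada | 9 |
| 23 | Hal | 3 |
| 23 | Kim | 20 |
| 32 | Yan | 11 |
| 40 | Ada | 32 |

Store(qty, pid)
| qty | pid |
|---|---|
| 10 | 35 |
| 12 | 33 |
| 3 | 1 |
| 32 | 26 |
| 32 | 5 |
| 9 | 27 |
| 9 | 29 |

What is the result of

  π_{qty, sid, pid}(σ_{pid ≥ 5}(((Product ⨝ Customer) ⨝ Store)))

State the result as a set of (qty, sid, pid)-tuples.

Product ⋈ Customer (natural join on sid): {(23, k1, Ada, 9), (23, k1, Hal, 3), (23, k1, Kim, 20), (23, k2, Ada, 9), (23, k2, Hal, 3), (23, k2, Kim, 20), (23, p3, Ada, 9), (23, p3, Hal, 3), (23, p3, Kim, 20), (23, x1, Ada, 9), (23, x1, Hal, 3), (23, x1, Kim, 20), (40, p3, Ada, 32), (40, qa, Ada, 32)}
(Product ⨝ Customer) ⋈ Store (natural join on qty): {(23, k1, Ada, 9, 27), (23, k1, Ada, 9, 29), (23, k1, Hal, 3, 1), (23, k2, Ada, 9, 27), (23, k2, Ada, 9, 29), (23, k2, Hal, 3, 1), (23, p3, Ada, 9, 27), (23, p3, Ada, 9, 29), (23, p3, Hal, 3, 1), (23, x1, Ada, 9, 27), (23, x1, Ada, 9, 29), (23, x1, Hal, 3, 1), (40, p3, Ada, 32, 26), (40, p3, Ada, 32, 5), (40, qa, Ada, 32, 26), (40, qa, Ada, 32, 5)}
σ[pid ≥ 5]: keep tuples satisfying pid ≥ 5 → {(23, k1, Ada, 9, 27), (23, k1, Ada, 9, 29), (23, k2, Ada, 9, 27), (23, k2, Ada, 9, 29), (23, p3, Ada, 9, 27), (23, p3, Ada, 9, 29), (23, x1, Ada, 9, 27), (23, x1, Ada, 9, 29), (40, p3, Ada, 32, 26), (40, p3, Ada, 32, 5), (40, qa, Ada, 32, 26), (40, qa, Ada, 32, 5)}
Keep only column(s) qty, sid, pid (8 duplicate(s) eliminated): {(32, 40, 26), (32, 40, 5), (9, 23, 27), (9, 23, 29)}

{(32, 40, 26), (32, 40, 5), (9, 23, 27), (9, 23, 29)}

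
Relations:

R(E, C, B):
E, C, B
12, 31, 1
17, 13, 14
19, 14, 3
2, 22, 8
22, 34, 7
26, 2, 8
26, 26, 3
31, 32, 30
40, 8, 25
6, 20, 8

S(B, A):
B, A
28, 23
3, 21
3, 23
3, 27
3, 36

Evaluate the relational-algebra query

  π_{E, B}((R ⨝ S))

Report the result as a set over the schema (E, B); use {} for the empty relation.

{(19, 3), (26, 3)}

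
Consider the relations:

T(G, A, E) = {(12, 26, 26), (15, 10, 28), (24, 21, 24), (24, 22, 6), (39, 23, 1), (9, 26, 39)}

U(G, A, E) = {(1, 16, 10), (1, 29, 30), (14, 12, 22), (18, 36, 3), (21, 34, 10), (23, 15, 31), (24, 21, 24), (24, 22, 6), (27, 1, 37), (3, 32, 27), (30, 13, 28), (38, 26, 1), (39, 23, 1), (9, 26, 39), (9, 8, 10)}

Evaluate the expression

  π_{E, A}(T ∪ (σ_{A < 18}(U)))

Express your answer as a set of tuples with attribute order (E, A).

{(1, 23), (10, 16), (10, 8), (22, 12), (24, 21), (26, 26), (28, 10), (28, 13), (31, 15), (37, 1), (39, 26), (6, 22)}

Selection A < 18: {(1, 16, 10), (14, 12, 22), (23, 15, 31), (27, 1, 37), (30, 13, 28), (9, 8, 10)}
Taking the union: {(1, 16, 10), (12, 26, 26), (14, 12, 22), (15, 10, 28), (23, 15, 31), (24, 21, 24), (24, 22, 6), (27, 1, 37), (30, 13, 28), (39, 23, 1), (9, 26, 39), (9, 8, 10)}
Keep only column(s) E, A: {(1, 23), (10, 16), (10, 8), (22, 12), (24, 21), (26, 26), (28, 10), (28, 13), (31, 15), (37, 1), (39, 26), (6, 22)}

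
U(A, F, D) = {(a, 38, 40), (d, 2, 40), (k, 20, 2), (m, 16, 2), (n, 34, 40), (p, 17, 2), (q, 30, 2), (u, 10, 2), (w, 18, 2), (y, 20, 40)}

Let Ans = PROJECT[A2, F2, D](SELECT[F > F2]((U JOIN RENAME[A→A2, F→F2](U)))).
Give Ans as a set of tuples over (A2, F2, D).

ρ[A→A2, F→F2]: schema becomes (A2, F2, D); tuples unchanged.
Joining U and RENAME[A→A2, F→F2](U) on D yields {(a, 38, 40, a, 38), (a, 38, 40, d, 2), (a, 38, 40, n, 34), (a, 38, 40, y, 20), (d, 2, 40, a, 38), (d, 2, 40, d, 2), (d, 2, 40, n, 34), (d, 2, 40, y, 20), (k, 20, 2, k, 20), (k, 20, 2, m, 16), (k, 20, 2, p, 17), (k, 20, 2, q, 30), (k, 20, 2, u, 10), (k, 20, 2, w, 18), (m, 16, 2, k, 20), (m, 16, 2, m, 16), (m, 16, 2, p, 17), (m, 16, 2, q, 30), (m, 16, 2, u, 10), (m, 16, 2, w, 18), (n, 34, 40, a, 38), (n, 34, 40, d, 2), (n, 34, 40, n, 34), (n, 34, 40, y, 20), (p, 17, 2, k, 20), (p, 17, 2, m, 16), (p, 17, 2, p, 17), (p, 17, 2, q, 30), (p, 17, 2, u, 10), (p, 17, 2, w, 18), (q, 30, 2, k, 20), (q, 30, 2, m, 16), (q, 30, 2, p, 17), (q, 30, 2, q, 30), (q, 30, 2, u, 10), (q, 30, 2, w, 18), (u, 10, 2, k, 20), (u, 10, 2, m, 16), (u, 10, 2, p, 17), (u, 10, 2, q, 30), (u, 10, 2, u, 10), (u, 10, 2, w, 18), (w, 18, 2, k, 20), (w, 18, 2, m, 16), (w, 18, 2, p, 17), (w, 18, 2, q, 30), (w, 18, 2, u, 10), (w, 18, 2, w, 18), (y, 20, 40, a, 38), (y, 20, 40, d, 2), (y, 20, 40, n, 34), (y, 20, 40, y, 20)}.
Selection F > F2: {(a, 38, 40, d, 2), (a, 38, 40, n, 34), (a, 38, 40, y, 20), (k, 20, 2, m, 16), (k, 20, 2, p, 17), (k, 20, 2, u, 10), (k, 20, 2, w, 18), (m, 16, 2, u, 10), (n, 34, 40, d, 2), (n, 34, 40, y, 20), (p, 17, 2, m, 16), (p, 17, 2, u, 10), (q, 30, 2, k, 20), (q, 30, 2, m, 16), (q, 30, 2, p, 17), (q, 30, 2, u, 10), (q, 30, 2, w, 18), (w, 18, 2, m, 16), (w, 18, 2, p, 17), (w, 18, 2, u, 10), (y, 20, 40, d, 2)}
Keep only column(s) A2, F2, D (13 duplicate(s) eliminated): {(d, 2, 40), (k, 20, 2), (m, 16, 2), (n, 34, 40), (p, 17, 2), (u, 10, 2), (w, 18, 2), (y, 20, 40)}

{(d, 2, 40), (k, 20, 2), (m, 16, 2), (n, 34, 40), (p, 17, 2), (u, 10, 2), (w, 18, 2), (y, 20, 40)}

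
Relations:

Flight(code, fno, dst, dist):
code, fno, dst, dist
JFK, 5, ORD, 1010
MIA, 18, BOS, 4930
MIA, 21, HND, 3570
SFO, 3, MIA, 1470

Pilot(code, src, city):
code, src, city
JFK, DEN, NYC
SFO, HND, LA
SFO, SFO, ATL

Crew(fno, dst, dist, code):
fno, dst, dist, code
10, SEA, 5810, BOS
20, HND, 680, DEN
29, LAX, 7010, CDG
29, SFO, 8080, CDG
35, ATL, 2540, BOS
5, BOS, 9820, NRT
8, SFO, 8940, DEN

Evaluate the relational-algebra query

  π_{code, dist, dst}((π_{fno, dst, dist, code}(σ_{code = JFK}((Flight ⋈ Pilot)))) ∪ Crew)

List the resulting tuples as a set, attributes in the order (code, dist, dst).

Joining Flight and Pilot on code yields {(JFK, 5, ORD, 1010, DEN, NYC), (SFO, 3, MIA, 1470, HND, LA), (SFO, 3, MIA, 1470, SFO, ATL)}.
Selection code = JFK: {(JFK, 5, ORD, 1010, DEN, NYC)}
π[fno, dst, dist, code]: project onto (fno, dst, dist, code) → {(5, ORD, 1010, JFK)}
Taking the union: {(10, SEA, 5810, BOS), (20, HND, 680, DEN), (29, LAX, 7010, CDG), (29, SFO, 8080, CDG), (35, ATL, 2540, BOS), (5, BOS, 9820, NRT), (5, ORD, 1010, JFK), (8, SFO, 8940, DEN)}
π[code, dist, dst]: project onto (code, dist, dst) → {(BOS, 2540, ATL), (BOS, 5810, SEA), (CDG, 7010, LAX), (CDG, 8080, SFO), (DEN, 680, HND), (DEN, 8940, SFO), (JFK, 1010, ORD), (NRT, 9820, BOS)}

{(BOS, 2540, ATL), (BOS, 5810, SEA), (CDG, 7010, LAX), (CDG, 8080, SFO), (DEN, 680, HND), (DEN, 8940, SFO), (JFK, 1010, ORD), (NRT, 9820, BOS)}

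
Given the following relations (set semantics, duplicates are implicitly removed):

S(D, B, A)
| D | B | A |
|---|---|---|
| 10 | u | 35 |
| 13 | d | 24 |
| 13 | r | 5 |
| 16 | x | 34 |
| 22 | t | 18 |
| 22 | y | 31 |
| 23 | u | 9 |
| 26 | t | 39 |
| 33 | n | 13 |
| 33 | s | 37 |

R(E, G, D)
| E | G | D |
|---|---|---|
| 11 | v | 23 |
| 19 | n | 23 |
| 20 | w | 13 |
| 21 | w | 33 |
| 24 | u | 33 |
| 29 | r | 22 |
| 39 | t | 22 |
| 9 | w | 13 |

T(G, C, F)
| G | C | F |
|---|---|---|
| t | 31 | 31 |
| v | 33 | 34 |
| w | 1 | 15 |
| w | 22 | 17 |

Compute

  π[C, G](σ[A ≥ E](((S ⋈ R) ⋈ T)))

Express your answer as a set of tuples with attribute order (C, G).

{(1, w), (22, w)}

Joining S and R on D yields {(13, d, 24, 20, w), (13, d, 24, 9, w), (13, r, 5, 20, w), (13, r, 5, 9, w), (22, t, 18, 29, r), (22, t, 18, 39, t), (22, y, 31, 29, r), (22, y, 31, 39, t), (23, u, 9, 11, v), (23, u, 9, 19, n), (33, n, 13, 21, w), (33, n, 13, 24, u), (33, s, 37, 21, w), (33, s, 37, 24, u)}.
Joining (S ⋈ R) and T on G yields {(13, d, 24, 20, w, 1, 15), (13, d, 24, 20, w, 22, 17), (13, d, 24, 9, w, 1, 15), (13, d, 24, 9, w, 22, 17), (13, r, 5, 20, w, 1, 15), (13, r, 5, 20, w, 22, 17), (13, r, 5, 9, w, 1, 15), (13, r, 5, 9, w, 22, 17), (22, t, 18, 39, t, 31, 31), (22, y, 31, 39, t, 31, 31), (23, u, 9, 11, v, 33, 34), (33, n, 13, 21, w, 1, 15), (33, n, 13, 21, w, 22, 17), (33, s, 37, 21, w, 1, 15), (33, s, 37, 21, w, 22, 17)}.
Apply σ_{A ≥ E}; surviving tuples: {(13, d, 24, 20, w, 1, 15), (13, d, 24, 20, w, 22, 17), (13, d, 24, 9, w, 1, 15), (13, d, 24, 9, w, 22, 17), (33, s, 37, 21, w, 1, 15), (33, s, 37, 21, w, 22, 17)}
Keep only column(s) C, G (4 duplicate(s) eliminated): {(1, w), (22, w)}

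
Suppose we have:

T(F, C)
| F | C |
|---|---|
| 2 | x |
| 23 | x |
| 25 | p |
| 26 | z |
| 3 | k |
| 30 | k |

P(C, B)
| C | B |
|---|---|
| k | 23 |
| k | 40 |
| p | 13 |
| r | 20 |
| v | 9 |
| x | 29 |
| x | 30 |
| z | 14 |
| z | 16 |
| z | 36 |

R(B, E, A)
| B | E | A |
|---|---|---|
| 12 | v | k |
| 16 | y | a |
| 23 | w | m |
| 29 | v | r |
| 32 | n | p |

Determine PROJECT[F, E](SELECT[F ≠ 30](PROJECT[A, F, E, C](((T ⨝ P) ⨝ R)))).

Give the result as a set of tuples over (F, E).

Natural join on C: {(2, x, 29), (2, x, 30), (23, x, 29), (23, x, 30), (25, p, 13), (26, z, 14), (26, z, 16), (26, z, 36), (3, k, 23), (3, k, 40), (30, k, 23), (30, k, 40)}
Natural join on B: {(2, x, 29, v, r), (23, x, 29, v, r), (26, z, 16, y, a), (3, k, 23, w, m), (30, k, 23, w, m)}
Keep only column(s) A, F, E, C: {(a, 26, y, z), (m, 3, w, k), (m, 30, w, k), (r, 2, v, x), (r, 23, v, x)}
σ[F ≠ 30]: keep tuples satisfying F ≠ 30 → {(a, 26, y, z), (m, 3, w, k), (r, 2, v, x), (r, 23, v, x)}
Keep only column(s) F, E: {(2, v), (23, v), (26, y), (3, w)}

{(2, v), (23, v), (26, y), (3, w)}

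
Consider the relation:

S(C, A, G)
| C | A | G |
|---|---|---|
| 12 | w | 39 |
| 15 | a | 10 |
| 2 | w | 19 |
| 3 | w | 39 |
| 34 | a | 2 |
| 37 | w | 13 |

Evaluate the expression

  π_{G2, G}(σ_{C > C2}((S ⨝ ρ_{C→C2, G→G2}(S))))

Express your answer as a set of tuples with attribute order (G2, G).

{(10, 2), (19, 13), (19, 39), (39, 13), (39, 39)}

ρ[C→C2, G→G2]: schema becomes (C2, A, G2); tuples unchanged.
Natural join on A: {(12, w, 39, 12, 39), (12, w, 39, 2, 19), (12, w, 39, 3, 39), (12, w, 39, 37, 13), (15, a, 10, 15, 10), (15, a, 10, 34, 2), (2, w, 19, 12, 39), (2, w, 19, 2, 19), (2, w, 19, 3, 39), (2, w, 19, 37, 13), (3, w, 39, 12, 39), (3, w, 39, 2, 19), (3, w, 39, 3, 39), (3, w, 39, 37, 13), (34, a, 2, 15, 10), (34, a, 2, 34, 2), (37, w, 13, 12, 39), (37, w, 13, 2, 19), (37, w, 13, 3, 39), (37, w, 13, 37, 13)}
Apply σ_{C > C2}; surviving tuples: {(12, w, 39, 2, 19), (12, w, 39, 3, 39), (3, w, 39, 2, 19), (34, a, 2, 15, 10), (37, w, 13, 12, 39), (37, w, 13, 2, 19), (37, w, 13, 3, 39)}
π[G2, G]: project onto (G2, G) (2 duplicate(s) eliminated) → {(10, 2), (19, 13), (19, 39), (39, 13), (39, 39)}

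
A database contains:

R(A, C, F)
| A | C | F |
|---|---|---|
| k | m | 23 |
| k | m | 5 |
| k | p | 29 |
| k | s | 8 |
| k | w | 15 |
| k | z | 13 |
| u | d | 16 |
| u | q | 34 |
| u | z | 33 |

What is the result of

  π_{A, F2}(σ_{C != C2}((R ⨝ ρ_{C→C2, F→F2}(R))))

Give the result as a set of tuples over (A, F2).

ρ[C→C2, F→F2]: schema becomes (A, C2, F2); tuples unchanged.
Natural join on A: {(k, m, 23, m, 23), (k, m, 23, m, 5), (k, m, 23, p, 29), (k, m, 23, s, 8), (k, m, 23, w, 15), (k, m, 23, z, 13), (k, m, 5, m, 23), (k, m, 5, m, 5), (k, m, 5, p, 29), (k, m, 5, s, 8), (k, m, 5, w, 15), (k, m, 5, z, 13), (k, p, 29, m, 23), (k, p, 29, m, 5), (k, p, 29, p, 29), (k, p, 29, s, 8), (k, p, 29, w, 15), (k, p, 29, z, 13), (k, s, 8, m, 23), (k, s, 8, m, 5), (k, s, 8, p, 29), (k, s, 8, s, 8), (k, s, 8, w, 15), (k, s, 8, z, 13), (k, w, 15, m, 23), (k, w, 15, m, 5), (k, w, 15, p, 29), (k, w, 15, s, 8), (k, w, 15, w, 15), (k, w, 15, z, 13), (k, z, 13, m, 23), (k, z, 13, m, 5), (k, z, 13, p, 29), (k, z, 13, s, 8), (k, z, 13, w, 15), (k, z, 13, z, 13), (u, d, 16, d, 16), (u, d, 16, q, 34), (u, d, 16, z, 33), (u, q, 34, d, 16), (u, q, 34, q, 34), (u, q, 34, z, 33), (u, z, 33, d, 16), (u, z, 33, q, 34), (u, z, 33, z, 33)}
Selection C != C2: {(k, m, 23, p, 29), (k, m, 23, s, 8), (k, m, 23, w, 15), (k, m, 23, z, 13), (k, m, 5, p, 29), (k, m, 5, s, 8), (k, m, 5, w, 15), (k, m, 5, z, 13), (k, p, 29, m, 23), (k, p, 29, m, 5), (k, p, 29, s, 8), (k, p, 29, w, 15), (k, p, 29, z, 13), (k, s, 8, m, 23), (k, s, 8, m, 5), (k, s, 8, p, 29), (k, s, 8, w, 15), (k, s, 8, z, 13), (k, w, 15, m, 23), (k, w, 15, m, 5), (k, w, 15, p, 29), (k, w, 15, s, 8), (k, w, 15, z, 13), (k, z, 13, m, 23), (k, z, 13, m, 5), (k, z, 13, p, 29), (k, z, 13, s, 8), (k, z, 13, w, 15), (u, d, 16, q, 34), (u, d, 16, z, 33), (u, q, 34, d, 16), (u, q, 34, z, 33), (u, z, 33, d, 16), (u, z, 33, q, 34)}
π_{A, F2} gives {(k, 13), (k, 15), (k, 23), (k, 29), (k, 5), (k, 8), (u, 16), (u, 33), (u, 34)} (25 duplicate(s) eliminated).

{(k, 13), (k, 15), (k, 23), (k, 29), (k, 5), (k, 8), (u, 16), (u, 33), (u, 34)}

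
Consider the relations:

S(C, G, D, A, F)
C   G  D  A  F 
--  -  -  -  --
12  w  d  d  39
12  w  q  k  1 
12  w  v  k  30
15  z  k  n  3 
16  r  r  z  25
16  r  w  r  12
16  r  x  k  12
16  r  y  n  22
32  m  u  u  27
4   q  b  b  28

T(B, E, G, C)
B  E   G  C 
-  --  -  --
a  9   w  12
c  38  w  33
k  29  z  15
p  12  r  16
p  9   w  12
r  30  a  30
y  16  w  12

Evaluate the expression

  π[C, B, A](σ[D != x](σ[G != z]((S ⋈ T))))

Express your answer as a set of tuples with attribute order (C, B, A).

Natural join on C, G: {(12, w, d, d, 39, a, 9), (12, w, d, d, 39, p, 9), (12, w, d, d, 39, y, 16), (12, w, q, k, 1, a, 9), (12, w, q, k, 1, p, 9), (12, w, q, k, 1, y, 16), (12, w, v, k, 30, a, 9), (12, w, v, k, 30, p, 9), (12, w, v, k, 30, y, 16), (15, z, k, n, 3, k, 29), (16, r, r, z, 25, p, 12), (16, r, w, r, 12, p, 12), (16, r, x, k, 12, p, 12), (16, r, y, n, 22, p, 12)}
σ[G != z]: keep tuples satisfying G != z → {(12, w, d, d, 39, a, 9), (12, w, d, d, 39, p, 9), (12, w, d, d, 39, y, 16), (12, w, q, k, 1, a, 9), (12, w, q, k, 1, p, 9), (12, w, q, k, 1, y, 16), (12, w, v, k, 30, a, 9), (12, w, v, k, 30, p, 9), (12, w, v, k, 30, y, 16), (16, r, r, z, 25, p, 12), (16, r, w, r, 12, p, 12), (16, r, x, k, 12, p, 12), (16, r, y, n, 22, p, 12)}
σ[D != x]: keep tuples satisfying D != x → {(12, w, d, d, 39, a, 9), (12, w, d, d, 39, p, 9), (12, w, d, d, 39, y, 16), (12, w, q, k, 1, a, 9), (12, w, q, k, 1, p, 9), (12, w, q, k, 1, y, 16), (12, w, v, k, 30, a, 9), (12, w, v, k, 30, p, 9), (12, w, v, k, 30, y, 16), (16, r, r, z, 25, p, 12), (16, r, w, r, 12, p, 12), (16, r, y, n, 22, p, 12)}
π[C, B, A]: project onto (C, B, A) (3 duplicate(s) eliminated) → {(12, a, d), (12, a, k), (12, p, d), (12, p, k), (12, y, d), (12, y, k), (16, p, n), (16, p, r), (16, p, z)}

{(12, a, d), (12, a, k), (12, p, d), (12, p, k), (12, y, d), (12, y, k), (16, p, n), (16, p, r), (16, p, z)}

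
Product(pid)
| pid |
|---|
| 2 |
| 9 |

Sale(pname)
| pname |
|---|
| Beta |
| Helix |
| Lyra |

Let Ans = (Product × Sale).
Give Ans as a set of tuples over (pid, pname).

{(2, Beta), (2, Helix), (2, Lyra), (9, Beta), (9, Helix), (9, Lyra)}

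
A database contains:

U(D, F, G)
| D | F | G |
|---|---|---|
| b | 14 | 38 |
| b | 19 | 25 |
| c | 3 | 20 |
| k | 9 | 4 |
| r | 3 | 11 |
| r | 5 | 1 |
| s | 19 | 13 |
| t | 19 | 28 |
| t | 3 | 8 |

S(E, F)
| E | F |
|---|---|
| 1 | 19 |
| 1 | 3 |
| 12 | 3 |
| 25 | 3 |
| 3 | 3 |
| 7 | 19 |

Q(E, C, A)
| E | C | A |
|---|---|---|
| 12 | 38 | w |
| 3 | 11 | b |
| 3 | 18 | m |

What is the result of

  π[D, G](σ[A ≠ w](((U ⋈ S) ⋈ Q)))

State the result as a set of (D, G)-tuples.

{(c, 20), (r, 11), (t, 8)}

U ⋈ S (natural join on F): {(b, 19, 25, 1), (b, 19, 25, 7), (c, 3, 20, 1), (c, 3, 20, 12), (c, 3, 20, 25), (c, 3, 20, 3), (r, 3, 11, 1), (r, 3, 11, 12), (r, 3, 11, 25), (r, 3, 11, 3), (s, 19, 13, 1), (s, 19, 13, 7), (t, 19, 28, 1), (t, 19, 28, 7), (t, 3, 8, 1), (t, 3, 8, 12), (t, 3, 8, 25), (t, 3, 8, 3)}
(U ⋈ S) ⋈ Q (natural join on E): {(c, 3, 20, 12, 38, w), (c, 3, 20, 3, 11, b), (c, 3, 20, 3, 18, m), (r, 3, 11, 12, 38, w), (r, 3, 11, 3, 11, b), (r, 3, 11, 3, 18, m), (t, 3, 8, 12, 38, w), (t, 3, 8, 3, 11, b), (t, 3, 8, 3, 18, m)}
Apply σ_{A ≠ w}; surviving tuples: {(c, 3, 20, 3, 11, b), (c, 3, 20, 3, 18, m), (r, 3, 11, 3, 11, b), (r, 3, 11, 3, 18, m), (t, 3, 8, 3, 11, b), (t, 3, 8, 3, 18, m)}
π[D, G]: project onto (D, G) (3 duplicate(s) eliminated) → {(c, 20), (r, 11), (t, 8)}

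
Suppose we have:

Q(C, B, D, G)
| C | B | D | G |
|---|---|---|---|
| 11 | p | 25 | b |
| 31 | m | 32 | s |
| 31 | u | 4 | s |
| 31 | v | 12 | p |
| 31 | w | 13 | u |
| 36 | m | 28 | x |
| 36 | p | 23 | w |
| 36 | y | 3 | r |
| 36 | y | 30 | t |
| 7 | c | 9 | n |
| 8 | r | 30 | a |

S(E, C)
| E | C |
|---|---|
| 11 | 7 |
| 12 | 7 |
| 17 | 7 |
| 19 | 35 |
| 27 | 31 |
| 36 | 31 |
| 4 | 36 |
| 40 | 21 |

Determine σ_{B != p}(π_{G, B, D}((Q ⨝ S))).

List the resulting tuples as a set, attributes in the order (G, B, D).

Natural join on C: {(31, m, 32, s, 27), (31, m, 32, s, 36), (31, u, 4, s, 27), (31, u, 4, s, 36), (31, v, 12, p, 27), (31, v, 12, p, 36), (31, w, 13, u, 27), (31, w, 13, u, 36), (36, m, 28, x, 4), (36, p, 23, w, 4), (36, y, 3, r, 4), (36, y, 30, t, 4), (7, c, 9, n, 11), (7, c, 9, n, 12), (7, c, 9, n, 17)}
π[G, B, D]: project onto (G, B, D) (6 duplicate(s) eliminated) → {(n, c, 9), (p, v, 12), (r, y, 3), (s, m, 32), (s, u, 4), (t, y, 30), (u, w, 13), (w, p, 23), (x, m, 28)}
Apply σ_{B != p}; surviving tuples: {(n, c, 9), (p, v, 12), (r, y, 3), (s, m, 32), (s, u, 4), (t, y, 30), (u, w, 13), (x, m, 28)}

{(n, c, 9), (p, v, 12), (r, y, 3), (s, m, 32), (s, u, 4), (t, y, 30), (u, w, 13), (x, m, 28)}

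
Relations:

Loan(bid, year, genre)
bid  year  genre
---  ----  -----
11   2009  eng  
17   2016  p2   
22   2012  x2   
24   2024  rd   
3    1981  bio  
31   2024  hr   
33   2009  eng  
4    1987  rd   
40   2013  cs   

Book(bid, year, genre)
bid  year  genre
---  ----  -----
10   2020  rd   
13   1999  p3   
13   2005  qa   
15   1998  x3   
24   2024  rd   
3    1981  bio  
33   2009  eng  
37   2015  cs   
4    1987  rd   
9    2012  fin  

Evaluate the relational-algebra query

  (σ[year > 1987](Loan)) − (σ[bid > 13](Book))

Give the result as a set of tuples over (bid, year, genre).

Apply σ_{year > 1987}; surviving tuples: {(11, 2009, eng), (17, 2016, p2), (22, 2012, x2), (24, 2024, rd), (31, 2024, hr), (33, 2009, eng), (40, 2013, cs)}
Apply σ_{bid > 13}; surviving tuples: {(15, 1998, x3), (24, 2024, rd), (33, 2009, eng), (37, 2015, cs)}
Set difference of the two operands is {(11, 2009, eng), (17, 2016, p2), (22, 2012, x2), (31, 2024, hr), (40, 2013, cs)}.

{(11, 2009, eng), (17, 2016, p2), (22, 2012, x2), (31, 2024, hr), (40, 2013, cs)}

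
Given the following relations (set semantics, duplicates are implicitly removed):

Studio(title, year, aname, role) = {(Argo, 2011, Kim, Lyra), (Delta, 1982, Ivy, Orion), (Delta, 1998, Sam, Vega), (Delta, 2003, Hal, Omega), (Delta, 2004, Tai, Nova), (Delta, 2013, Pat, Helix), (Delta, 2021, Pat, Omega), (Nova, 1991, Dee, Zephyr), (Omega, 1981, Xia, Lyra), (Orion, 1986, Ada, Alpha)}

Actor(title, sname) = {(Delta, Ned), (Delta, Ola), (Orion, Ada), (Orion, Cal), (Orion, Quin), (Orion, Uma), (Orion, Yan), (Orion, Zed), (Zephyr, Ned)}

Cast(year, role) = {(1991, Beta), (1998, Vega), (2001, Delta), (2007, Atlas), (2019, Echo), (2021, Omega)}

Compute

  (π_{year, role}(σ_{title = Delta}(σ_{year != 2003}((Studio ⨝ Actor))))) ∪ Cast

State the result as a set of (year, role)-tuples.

{(1982, Orion), (1991, Beta), (1998, Vega), (2001, Delta), (2004, Nova), (2007, Atlas), (2013, Helix), (2019, Echo), (2021, Omega)}

Natural join on title: {(Delta, 1982, Ivy, Orion, Ned), (Delta, 1982, Ivy, Orion, Ola), (Delta, 1998, Sam, Vega, Ned), (Delta, 1998, Sam, Vega, Ola), (Delta, 2003, Hal, Omega, Ned), (Delta, 2003, Hal, Omega, Ola), (Delta, 2004, Tai, Nova, Ned), (Delta, 2004, Tai, Nova, Ola), (Delta, 2013, Pat, Helix, Ned), (Delta, 2013, Pat, Helix, Ola), (Delta, 2021, Pat, Omega, Ned), (Delta, 2021, Pat, Omega, Ola), (Orion, 1986, Ada, Alpha, Ada), (Orion, 1986, Ada, Alpha, Cal), (Orion, 1986, Ada, Alpha, Quin), (Orion, 1986, Ada, Alpha, Uma), (Orion, 1986, Ada, Alpha, Yan), (Orion, 1986, Ada, Alpha, Zed)}
σ[year != 2003]: keep tuples satisfying year != 2003 → {(Delta, 1982, Ivy, Orion, Ned), (Delta, 1982, Ivy, Orion, Ola), (Delta, 1998, Sam, Vega, Ned), (Delta, 1998, Sam, Vega, Ola), (Delta, 2004, Tai, Nova, Ned), (Delta, 2004, Tai, Nova, Ola), (Delta, 2013, Pat, Helix, Ned), (Delta, 2013, Pat, Helix, Ola), (Delta, 2021, Pat, Omega, Ned), (Delta, 2021, Pat, Omega, Ola), (Orion, 1986, Ada, Alpha, Ada), (Orion, 1986, Ada, Alpha, Cal), (Orion, 1986, Ada, Alpha, Quin), (Orion, 1986, Ada, Alpha, Uma), (Orion, 1986, Ada, Alpha, Yan), (Orion, 1986, Ada, Alpha, Zed)}
σ[title = Delta]: keep tuples satisfying title = Delta → {(Delta, 1982, Ivy, Orion, Ned), (Delta, 1982, Ivy, Orion, Ola), (Delta, 1998, Sam, Vega, Ned), (Delta, 1998, Sam, Vega, Ola), (Delta, 2004, Tai, Nova, Ned), (Delta, 2004, Tai, Nova, Ola), (Delta, 2013, Pat, Helix, Ned), (Delta, 2013, Pat, Helix, Ola), (Delta, 2021, Pat, Omega, Ned), (Delta, 2021, Pat, Omega, Ola)}
π_{year, role} gives {(1982, Orion), (1998, Vega), (2004, Nova), (2013, Helix), (2021, Omega)} (5 duplicate(s) eliminated).
Union: {(1982, Orion), (1998, Vega), (2004, Nova), (2013, Helix), (2021, Omega)} with {(1991, Beta), (1998, Vega), (2001, Delta), (2007, Atlas), (2019, Echo), (2021, Omega)} → {(1982, Orion), (1991, Beta), (1998, Vega), (2001, Delta), (2004, Nova), (2007, Atlas), (2013, Helix), (2019, Echo), (2021, Omega)}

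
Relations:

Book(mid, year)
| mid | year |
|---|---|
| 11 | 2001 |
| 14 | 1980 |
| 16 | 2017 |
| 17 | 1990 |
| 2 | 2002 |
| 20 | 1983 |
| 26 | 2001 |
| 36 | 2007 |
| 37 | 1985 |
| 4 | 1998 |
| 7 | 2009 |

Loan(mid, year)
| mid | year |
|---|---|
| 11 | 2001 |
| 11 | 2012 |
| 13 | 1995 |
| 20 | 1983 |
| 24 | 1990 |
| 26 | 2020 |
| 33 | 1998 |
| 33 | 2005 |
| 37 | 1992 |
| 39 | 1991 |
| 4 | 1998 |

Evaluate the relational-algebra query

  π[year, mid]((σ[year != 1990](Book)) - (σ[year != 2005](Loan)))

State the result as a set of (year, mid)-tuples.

Selection year != 1990: {(11, 2001), (14, 1980), (16, 2017), (2, 2002), (20, 1983), (26, 2001), (36, 2007), (37, 1985), (4, 1998), (7, 2009)}
Selection year != 2005: {(11, 2001), (11, 2012), (13, 1995), (20, 1983), (24, 1990), (26, 2020), (33, 1998), (37, 1992), (39, 1991), (4, 1998)}
Set difference of the two operands is {(14, 1980), (16, 2017), (2, 2002), (26, 2001), (36, 2007), (37, 1985), (7, 2009)}.
Keep only column(s) year, mid: {(1980, 14), (1985, 37), (2001, 26), (2002, 2), (2007, 36), (2009, 7), (2017, 16)}

{(1980, 14), (1985, 37), (2001, 26), (2002, 2), (2007, 36), (2009, 7), (2017, 16)}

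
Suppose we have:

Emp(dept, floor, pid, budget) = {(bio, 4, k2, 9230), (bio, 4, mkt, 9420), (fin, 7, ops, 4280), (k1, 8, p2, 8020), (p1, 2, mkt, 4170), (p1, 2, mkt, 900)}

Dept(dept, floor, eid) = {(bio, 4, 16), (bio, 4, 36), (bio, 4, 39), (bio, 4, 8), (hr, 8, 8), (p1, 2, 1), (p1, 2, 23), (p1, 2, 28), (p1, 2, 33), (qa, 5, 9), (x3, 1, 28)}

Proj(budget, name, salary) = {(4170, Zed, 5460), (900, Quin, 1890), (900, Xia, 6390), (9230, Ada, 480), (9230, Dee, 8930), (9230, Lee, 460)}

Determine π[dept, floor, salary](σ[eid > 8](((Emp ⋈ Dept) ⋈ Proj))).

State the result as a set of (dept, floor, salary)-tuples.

Natural join on dept, floor: {(bio, 4, k2, 9230, 16), (bio, 4, k2, 9230, 36), (bio, 4, k2, 9230, 39), (bio, 4, k2, 9230, 8), (bio, 4, mkt, 9420, 16), (bio, 4, mkt, 9420, 36), (bio, 4, mkt, 9420, 39), (bio, 4, mkt, 9420, 8), (p1, 2, mkt, 4170, 1), (p1, 2, mkt, 4170, 23), (p1, 2, mkt, 4170, 28), (p1, 2, mkt, 4170, 33), (p1, 2, mkt, 900, 1), (p1, 2, mkt, 900, 23), (p1, 2, mkt, 900, 28), (p1, 2, mkt, 900, 33)}
Natural join on budget: {(bio, 4, k2, 9230, 16, Ada, 480), (bio, 4, k2, 9230, 16, Dee, 8930), (bio, 4, k2, 9230, 16, Lee, 460), (bio, 4, k2, 9230, 36, Ada, 480), (bio, 4, k2, 9230, 36, Dee, 8930), (bio, 4, k2, 9230, 36, Lee, 460), (bio, 4, k2, 9230, 39, Ada, 480), (bio, 4, k2, 9230, 39, Dee, 8930), (bio, 4, k2, 9230, 39, Lee, 460), (bio, 4, k2, 9230, 8, Ada, 480), (bio, 4, k2, 9230, 8, Dee, 8930), (bio, 4, k2, 9230, 8, Lee, 460), (p1, 2, mkt, 4170, 1, Zed, 5460), (p1, 2, mkt, 4170, 23, Zed, 5460), (p1, 2, mkt, 4170, 28, Zed, 5460), (p1, 2, mkt, 4170, 33, Zed, 5460), (p1, 2, mkt, 900, 1, Quin, 1890), (p1, 2, mkt, 900, 1, Xia, 6390), (p1, 2, mkt, 900, 23, Quin, 1890), (p1, 2, mkt, 900, 23, Xia, 6390), (p1, 2, mkt, 900, 28, Quin, 1890), (p1, 2, mkt, 900, 28, Xia, 6390), (p1, 2, mkt, 900, 33, Quin, 1890), (p1, 2, mkt, 900, 33, Xia, 6390)}
σ[eid > 8]: keep tuples satisfying eid > 8 → {(bio, 4, k2, 9230, 16, Ada, 480), (bio, 4, k2, 9230, 16, Dee, 8930), (bio, 4, k2, 9230, 16, Lee, 460), (bio, 4, k2, 9230, 36, Ada, 480), (bio, 4, k2, 9230, 36, Dee, 8930), (bio, 4, k2, 9230, 36, Lee, 460), (bio, 4, k2, 9230, 39, Ada, 480), (bio, 4, k2, 9230, 39, Dee, 8930), (bio, 4, k2, 9230, 39, Lee, 460), (p1, 2, mkt, 4170, 23, Zed, 5460), (p1, 2, mkt, 4170, 28, Zed, 5460), (p1, 2, mkt, 4170, 33, Zed, 5460), (p1, 2, mkt, 900, 23, Quin, 1890), (p1, 2, mkt, 900, 23, Xia, 6390), (p1, 2, mkt, 900, 28, Quin, 1890), (p1, 2, mkt, 900, 28, Xia, 6390), (p1, 2, mkt, 900, 33, Quin, 1890), (p1, 2, mkt, 900, 33, Xia, 6390)}
π[dept, floor, salary]: project onto (dept, floor, salary) (12 duplicate(s) eliminated) → {(bio, 4, 460), (bio, 4, 480), (bio, 4, 8930), (p1, 2, 1890), (p1, 2, 5460), (p1, 2, 6390)}

{(bio, 4, 460), (bio, 4, 480), (bio, 4, 8930), (p1, 2, 1890), (p1, 2, 5460), (p1, 2, 6390)}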